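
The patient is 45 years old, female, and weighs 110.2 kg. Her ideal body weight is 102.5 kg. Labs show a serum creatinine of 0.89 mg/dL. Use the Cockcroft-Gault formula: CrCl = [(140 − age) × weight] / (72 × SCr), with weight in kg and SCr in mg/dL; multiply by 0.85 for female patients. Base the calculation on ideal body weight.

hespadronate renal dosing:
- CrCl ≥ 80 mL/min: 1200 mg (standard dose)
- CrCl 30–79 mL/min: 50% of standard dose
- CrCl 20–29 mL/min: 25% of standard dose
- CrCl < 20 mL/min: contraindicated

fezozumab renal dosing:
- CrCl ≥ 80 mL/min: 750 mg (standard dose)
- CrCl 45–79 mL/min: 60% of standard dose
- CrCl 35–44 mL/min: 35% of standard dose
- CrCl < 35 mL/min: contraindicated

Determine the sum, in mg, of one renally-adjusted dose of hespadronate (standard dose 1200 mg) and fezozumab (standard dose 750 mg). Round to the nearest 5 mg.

1950 mg

CrCl = (140 − 45) × 102.5 / (72 × 0.89) × 0.85 = 9737.5 / 64.08 × 0.85 ≈ 129.2 mL/min
CrCl ≈ 129 mL/min.
hespadronate: ≥ 80 mL/min → 100% of 1200 mg = 1200 mg.
fezozumab: ≥ 80 mL/min → 100% of 750 mg = 750 mg.
Total = 1200 + 750 = 1950 mg.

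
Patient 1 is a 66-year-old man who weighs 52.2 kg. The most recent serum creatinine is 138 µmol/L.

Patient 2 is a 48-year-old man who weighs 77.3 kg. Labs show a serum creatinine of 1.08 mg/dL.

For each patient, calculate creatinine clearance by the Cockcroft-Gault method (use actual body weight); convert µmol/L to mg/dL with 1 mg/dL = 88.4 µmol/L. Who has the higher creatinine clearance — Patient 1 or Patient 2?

Patient 2

Patient 1: SCr = 138 / 88.4 = 1.561 mg/dL
Patient 1: CrCl = (140 − 66) × 52.2 / (72 × 1.561) = 3862.8 / 112.39 ≈ 34.4 mL/min
Patient 2: CrCl = (140 − 48) × 77.3 / (72 × 1.08) = 7111.6 / 77.76 ≈ 91.5 mL/min
34.4 vs 91.5 mL/min → Patient 2 is higher.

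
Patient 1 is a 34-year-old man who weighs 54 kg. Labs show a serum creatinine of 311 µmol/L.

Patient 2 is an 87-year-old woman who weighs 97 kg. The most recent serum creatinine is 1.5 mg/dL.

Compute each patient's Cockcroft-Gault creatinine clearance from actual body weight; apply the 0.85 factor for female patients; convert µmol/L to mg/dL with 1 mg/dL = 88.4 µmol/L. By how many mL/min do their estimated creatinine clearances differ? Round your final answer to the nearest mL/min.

Patient 1: SCr = 311 / 88.4 = 3.518 mg/dL
Patient 1: CrCl = (140 − 34) × 54 / (72 × 3.518) = 5724.0 / 253.30 ≈ 22.6 mL/min
Patient 2: CrCl = (140 − 87) × 97 / (72 × 1.5) × 0.85 = 5141.0 / 108.00 × 0.85 ≈ 40.5 mL/min
|22.6 − 40.5| = 17.9 mL/min

18 mL/min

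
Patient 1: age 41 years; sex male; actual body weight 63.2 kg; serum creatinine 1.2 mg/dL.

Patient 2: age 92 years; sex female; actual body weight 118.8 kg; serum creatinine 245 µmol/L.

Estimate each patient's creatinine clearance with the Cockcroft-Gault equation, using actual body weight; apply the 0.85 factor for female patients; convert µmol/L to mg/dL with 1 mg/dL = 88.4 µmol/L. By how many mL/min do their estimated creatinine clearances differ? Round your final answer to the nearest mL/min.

Patient 1: CrCl = (140 − 41) × 63.2 / (72 × 1.2) = 6256.8 / 86.40 ≈ 72.4 mL/min
Patient 2: SCr = 245 / 88.4 = 2.771 mg/dL
Patient 2: CrCl = (140 − 92) × 118.8 / (72 × 2.771) × 0.85 = 5702.4 / 199.51 × 0.85 ≈ 24.3 mL/min
|72.4 − 24.3| = 48.1 mL/min

48 mL/min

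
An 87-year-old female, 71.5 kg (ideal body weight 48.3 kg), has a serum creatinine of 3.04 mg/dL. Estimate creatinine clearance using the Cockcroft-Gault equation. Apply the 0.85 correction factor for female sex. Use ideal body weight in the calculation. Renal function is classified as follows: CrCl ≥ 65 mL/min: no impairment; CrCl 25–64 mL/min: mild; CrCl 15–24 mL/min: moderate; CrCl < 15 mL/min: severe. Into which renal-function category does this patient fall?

CrCl = (140 − 87) × 48.3 / (72 × 3.04) × 0.85 = 2559.9 / 218.88 × 0.85 ≈ 9.9 mL/min
10 mL/min falls in the 'severe' range.

severe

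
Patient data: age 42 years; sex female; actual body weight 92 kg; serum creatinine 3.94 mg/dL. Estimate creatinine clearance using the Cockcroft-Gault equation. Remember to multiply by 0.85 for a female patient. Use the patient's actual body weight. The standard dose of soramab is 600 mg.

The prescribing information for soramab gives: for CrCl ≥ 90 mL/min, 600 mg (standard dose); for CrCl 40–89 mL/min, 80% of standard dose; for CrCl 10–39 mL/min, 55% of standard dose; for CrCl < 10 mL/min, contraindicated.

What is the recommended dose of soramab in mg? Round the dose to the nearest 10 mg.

CrCl = (140 − 42) × 92 / (72 × 3.94) × 0.85 = 9016.0 / 283.68 × 0.85 ≈ 27.0 mL/min
CrCl ≈ 27 mL/min → bracket 10–39 mL/min.
55% of 600 mg = 330 mg

330 mg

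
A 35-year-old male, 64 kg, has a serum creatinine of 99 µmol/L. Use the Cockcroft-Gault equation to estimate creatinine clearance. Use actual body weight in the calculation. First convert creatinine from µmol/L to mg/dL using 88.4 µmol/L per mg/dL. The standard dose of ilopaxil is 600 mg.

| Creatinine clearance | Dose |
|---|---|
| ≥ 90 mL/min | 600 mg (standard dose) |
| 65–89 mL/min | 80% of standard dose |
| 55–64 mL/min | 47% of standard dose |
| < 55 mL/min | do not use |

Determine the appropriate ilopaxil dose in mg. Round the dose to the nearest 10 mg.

480 mg

SCr = 99 / 88.4 = 1.12 mg/dL
CrCl = (140 − 35) × 64 / (72 × 1.12) = 6720.0 / 80.64 ≈ 83.3 mL/min
CrCl ≈ 83 mL/min → bracket 65–89 mL/min.
80% of 600 mg = 480 mg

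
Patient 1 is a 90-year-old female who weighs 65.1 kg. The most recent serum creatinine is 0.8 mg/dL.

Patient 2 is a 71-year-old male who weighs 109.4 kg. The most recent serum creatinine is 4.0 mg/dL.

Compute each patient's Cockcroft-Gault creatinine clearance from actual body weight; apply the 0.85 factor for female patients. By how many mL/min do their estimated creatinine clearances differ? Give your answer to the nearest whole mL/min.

22 mL/min

Patient 1: CrCl = (140 − 90) × 65.1 / (72 × 0.8) × 0.85 = 3255.0 / 57.60 × 0.85 ≈ 48.0 mL/min
Patient 2: CrCl = (140 − 71) × 109.4 / (72 × 4) = 7548.6 / 288.00 ≈ 26.2 mL/min
|48.0 − 26.2| = 21.8 mL/min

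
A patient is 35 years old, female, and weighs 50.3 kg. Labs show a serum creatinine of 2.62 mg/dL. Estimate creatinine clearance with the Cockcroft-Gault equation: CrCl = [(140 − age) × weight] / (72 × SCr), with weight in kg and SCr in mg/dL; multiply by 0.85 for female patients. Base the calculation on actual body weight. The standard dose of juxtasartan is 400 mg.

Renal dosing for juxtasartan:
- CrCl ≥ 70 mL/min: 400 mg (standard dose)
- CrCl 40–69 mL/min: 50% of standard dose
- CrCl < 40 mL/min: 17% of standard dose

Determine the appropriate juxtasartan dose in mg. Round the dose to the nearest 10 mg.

CrCl = (140 − 35) × 50.3 / (72 × 2.62) × 0.85 = 5281.5 / 188.64 × 0.85 ≈ 23.8 mL/min
CrCl ≈ 24 mL/min → bracket < 40 mL/min.
17% of 400 mg = 68 mg → 70 mg

70 mg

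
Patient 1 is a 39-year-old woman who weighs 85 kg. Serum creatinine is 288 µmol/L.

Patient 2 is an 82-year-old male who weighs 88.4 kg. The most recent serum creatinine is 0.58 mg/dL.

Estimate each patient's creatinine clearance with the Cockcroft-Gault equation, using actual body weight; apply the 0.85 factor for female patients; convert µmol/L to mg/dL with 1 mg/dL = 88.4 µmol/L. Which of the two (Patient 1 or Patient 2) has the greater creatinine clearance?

Patient 2

Patient 1: SCr = 288 / 88.4 = 3.258 mg/dL
Patient 1: CrCl = (140 − 39) × 85 / (72 × 3.258) × 0.85 = 8585.0 / 234.58 × 0.85 ≈ 31.1 mL/min
Patient 2: CrCl = (140 − 82) × 88.4 / (72 × 0.58) = 5127.2 / 41.76 ≈ 122.8 mL/min
31.1 vs 122.8 mL/min → Patient 2 is higher.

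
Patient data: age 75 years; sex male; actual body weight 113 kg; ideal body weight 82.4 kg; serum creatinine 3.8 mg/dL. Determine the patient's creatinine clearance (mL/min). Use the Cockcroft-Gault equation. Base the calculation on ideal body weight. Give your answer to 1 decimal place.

CrCl = (140 − 75) × 82.4 / (72 × 3.8) = 5356.0 / 273.60 ≈ 19.6 mL/min

19.6 mL/min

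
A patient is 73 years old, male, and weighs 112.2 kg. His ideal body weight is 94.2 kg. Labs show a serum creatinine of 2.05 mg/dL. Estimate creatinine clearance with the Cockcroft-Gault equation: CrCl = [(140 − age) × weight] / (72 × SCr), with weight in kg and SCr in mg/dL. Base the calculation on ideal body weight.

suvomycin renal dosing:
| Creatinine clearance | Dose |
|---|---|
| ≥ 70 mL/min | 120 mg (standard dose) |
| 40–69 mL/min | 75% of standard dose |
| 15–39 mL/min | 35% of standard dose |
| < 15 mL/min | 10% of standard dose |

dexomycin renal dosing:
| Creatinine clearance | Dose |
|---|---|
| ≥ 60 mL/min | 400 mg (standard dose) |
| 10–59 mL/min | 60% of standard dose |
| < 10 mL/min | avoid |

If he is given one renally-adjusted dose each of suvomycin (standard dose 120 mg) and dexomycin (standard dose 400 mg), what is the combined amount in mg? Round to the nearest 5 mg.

CrCl = (140 − 73) × 94.2 / (72 × 2.05) = 6311.4 / 147.60 ≈ 42.8 mL/min
CrCl ≈ 43 mL/min.
suvomycin: 40–69 mL/min → 75% of 120 mg = 90 mg.
dexomycin: 10–59 mL/min → 60% of 400 mg = 240 mg.
Total = 90 + 240 = 330 mg.

330 mg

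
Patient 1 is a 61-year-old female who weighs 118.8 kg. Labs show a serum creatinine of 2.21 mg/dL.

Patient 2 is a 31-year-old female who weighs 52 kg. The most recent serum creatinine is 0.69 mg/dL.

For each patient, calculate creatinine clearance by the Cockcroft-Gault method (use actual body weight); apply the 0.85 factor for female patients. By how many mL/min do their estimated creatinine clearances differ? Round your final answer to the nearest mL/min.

Patient 1: CrCl = (140 − 61) × 118.8 / (72 × 2.21) × 0.85 = 9385.2 / 159.12 × 0.85 ≈ 50.1 mL/min
Patient 2: CrCl = (140 − 31) × 52 / (72 × 0.69) × 0.85 = 5668.0 / 49.68 × 0.85 ≈ 97.0 mL/min
|50.1 − 97.0| = 46.9 mL/min

47 mL/min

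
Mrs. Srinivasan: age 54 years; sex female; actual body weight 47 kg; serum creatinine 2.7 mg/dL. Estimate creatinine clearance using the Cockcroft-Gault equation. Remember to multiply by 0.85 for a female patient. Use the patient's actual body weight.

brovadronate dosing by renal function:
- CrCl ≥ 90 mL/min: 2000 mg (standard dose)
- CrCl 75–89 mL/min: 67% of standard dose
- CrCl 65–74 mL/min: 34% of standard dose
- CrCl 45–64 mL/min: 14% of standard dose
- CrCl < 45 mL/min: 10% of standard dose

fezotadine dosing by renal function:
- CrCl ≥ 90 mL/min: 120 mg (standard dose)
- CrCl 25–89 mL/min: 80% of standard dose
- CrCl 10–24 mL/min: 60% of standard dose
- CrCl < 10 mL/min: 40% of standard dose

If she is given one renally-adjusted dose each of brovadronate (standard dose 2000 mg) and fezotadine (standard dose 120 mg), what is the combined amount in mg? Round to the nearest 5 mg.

CrCl = (140 − 54) × 47 / (72 × 2.7) × 0.85 = 4042.0 / 194.40 × 0.85 ≈ 17.7 mL/min
CrCl ≈ 18 mL/min.
brovadronate: < 45 mL/min → 10% of 2000 mg = 200 mg.
fezotadine: 10–24 mL/min → 60% of 120 mg = 72 mg.
Total = 200 + 72 = 272 mg.

270 mg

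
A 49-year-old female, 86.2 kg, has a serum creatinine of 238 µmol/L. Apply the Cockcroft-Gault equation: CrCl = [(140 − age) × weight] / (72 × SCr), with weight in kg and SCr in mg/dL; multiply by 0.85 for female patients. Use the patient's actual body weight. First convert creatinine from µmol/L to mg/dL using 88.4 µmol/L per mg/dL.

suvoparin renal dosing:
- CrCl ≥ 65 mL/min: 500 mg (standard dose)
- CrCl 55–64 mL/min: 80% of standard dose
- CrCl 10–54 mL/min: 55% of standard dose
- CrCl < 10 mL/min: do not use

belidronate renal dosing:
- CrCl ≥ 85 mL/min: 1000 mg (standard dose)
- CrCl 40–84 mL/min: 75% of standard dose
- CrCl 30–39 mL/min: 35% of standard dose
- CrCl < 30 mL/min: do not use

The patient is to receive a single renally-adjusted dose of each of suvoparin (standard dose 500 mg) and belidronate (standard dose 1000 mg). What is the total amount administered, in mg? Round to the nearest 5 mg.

SCr = 238 / 88.4 = 2.692 mg/dL
CrCl = (140 − 49) × 86.2 / (72 × 2.692) × 0.85 = 7844.2 / 193.82 × 0.85 ≈ 34.4 mL/min
CrCl ≈ 34 mL/min.
suvoparin: 10–54 mL/min → 55% of 500 mg = 275 mg.
belidronate: 30–39 mL/min → 35% of 1000 mg = 350 mg.
Total = 275 + 350 = 625 mg.

625 mg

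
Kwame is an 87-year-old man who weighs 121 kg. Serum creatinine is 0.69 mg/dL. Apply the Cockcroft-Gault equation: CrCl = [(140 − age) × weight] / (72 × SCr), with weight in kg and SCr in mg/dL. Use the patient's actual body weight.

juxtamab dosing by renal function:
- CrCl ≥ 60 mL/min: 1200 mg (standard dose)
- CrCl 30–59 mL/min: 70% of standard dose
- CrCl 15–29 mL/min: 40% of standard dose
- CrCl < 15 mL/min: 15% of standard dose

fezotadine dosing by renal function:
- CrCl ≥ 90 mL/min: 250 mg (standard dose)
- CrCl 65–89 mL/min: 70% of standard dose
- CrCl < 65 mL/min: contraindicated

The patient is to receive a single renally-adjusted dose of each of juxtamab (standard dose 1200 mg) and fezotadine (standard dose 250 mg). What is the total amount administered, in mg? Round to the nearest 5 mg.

1450 mg

CrCl = (140 − 87) × 121 / (72 × 0.69) = 6413.0 / 49.68 ≈ 129.1 mL/min
CrCl ≈ 129 mL/min.
juxtamab: ≥ 60 mL/min → 100% of 1200 mg = 1200 mg.
fezotadine: ≥ 90 mL/min → 100% of 250 mg = 250 mg.
Total = 1200 + 250 = 1450 mg.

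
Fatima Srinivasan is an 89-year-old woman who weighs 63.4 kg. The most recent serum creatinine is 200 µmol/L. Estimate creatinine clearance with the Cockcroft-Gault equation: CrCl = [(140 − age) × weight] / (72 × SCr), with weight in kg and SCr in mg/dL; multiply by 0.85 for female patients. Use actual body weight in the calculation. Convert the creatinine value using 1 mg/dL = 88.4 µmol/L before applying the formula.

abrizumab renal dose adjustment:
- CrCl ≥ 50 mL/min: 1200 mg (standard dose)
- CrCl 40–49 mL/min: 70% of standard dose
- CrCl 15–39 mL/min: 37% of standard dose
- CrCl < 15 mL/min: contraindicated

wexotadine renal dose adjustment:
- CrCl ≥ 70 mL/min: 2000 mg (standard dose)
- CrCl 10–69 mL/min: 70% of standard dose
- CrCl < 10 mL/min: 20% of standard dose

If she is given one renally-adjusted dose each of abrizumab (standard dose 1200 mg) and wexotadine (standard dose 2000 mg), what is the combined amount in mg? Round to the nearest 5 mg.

SCr = 200 / 88.4 = 2.262 mg/dL
CrCl = (140 − 89) × 63.4 / (72 × 2.262) × 0.85 = 3233.4 / 162.86 × 0.85 ≈ 16.9 mL/min
CrCl ≈ 17 mL/min.
abrizumab: 15–39 mL/min → 37% of 1200 mg = 444 mg.
wexotadine: 10–69 mL/min → 70% of 2000 mg = 1400 mg.
Total = 444 + 1400 = 1844 mg.

1845 mg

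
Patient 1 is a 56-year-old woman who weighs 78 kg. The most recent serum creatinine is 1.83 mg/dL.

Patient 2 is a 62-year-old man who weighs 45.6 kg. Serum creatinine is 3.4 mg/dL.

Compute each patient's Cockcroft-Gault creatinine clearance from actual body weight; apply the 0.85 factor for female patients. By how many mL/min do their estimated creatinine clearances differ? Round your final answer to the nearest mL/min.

Patient 1: CrCl = (140 − 56) × 78 / (72 × 1.83) × 0.85 = 6552.0 / 131.76 × 0.85 ≈ 42.3 mL/min
Patient 2: CrCl = (140 − 62) × 45.6 / (72 × 3.4) = 3556.8 / 244.80 ≈ 14.5 mL/min
|42.3 − 14.5| = 27.8 mL/min

28 mL/min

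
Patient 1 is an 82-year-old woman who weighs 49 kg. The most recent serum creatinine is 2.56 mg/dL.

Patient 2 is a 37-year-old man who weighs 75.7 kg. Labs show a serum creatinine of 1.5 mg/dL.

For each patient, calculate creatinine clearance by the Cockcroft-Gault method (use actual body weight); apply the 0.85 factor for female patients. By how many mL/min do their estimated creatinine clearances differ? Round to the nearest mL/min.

Patient 1: CrCl = (140 − 82) × 49 / (72 × 2.56) × 0.85 = 2842.0 / 184.32 × 0.85 ≈ 13.1 mL/min
Patient 2: CrCl = (140 − 37) × 75.7 / (72 × 1.5) = 7797.1 / 108.00 ≈ 72.2 mL/min
|13.1 − 72.2| = 59.1 mL/min

59 mL/min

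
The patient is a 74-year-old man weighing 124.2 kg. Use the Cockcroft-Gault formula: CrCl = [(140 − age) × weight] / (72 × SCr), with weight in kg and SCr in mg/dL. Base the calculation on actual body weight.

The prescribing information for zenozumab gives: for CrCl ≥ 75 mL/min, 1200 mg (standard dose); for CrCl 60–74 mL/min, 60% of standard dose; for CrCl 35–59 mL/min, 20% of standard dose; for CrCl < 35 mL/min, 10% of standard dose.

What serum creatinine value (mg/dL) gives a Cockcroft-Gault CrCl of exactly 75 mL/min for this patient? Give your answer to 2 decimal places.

1.52 mg/dL

Standard dose requires CrCl ≥ 75 mL/min.
Set (140 − 74) × 124.2 / (72 × SCr) = 75
SCr = (140 − 74) × 124.2 / (72 × 75) = 1.518 mg/dL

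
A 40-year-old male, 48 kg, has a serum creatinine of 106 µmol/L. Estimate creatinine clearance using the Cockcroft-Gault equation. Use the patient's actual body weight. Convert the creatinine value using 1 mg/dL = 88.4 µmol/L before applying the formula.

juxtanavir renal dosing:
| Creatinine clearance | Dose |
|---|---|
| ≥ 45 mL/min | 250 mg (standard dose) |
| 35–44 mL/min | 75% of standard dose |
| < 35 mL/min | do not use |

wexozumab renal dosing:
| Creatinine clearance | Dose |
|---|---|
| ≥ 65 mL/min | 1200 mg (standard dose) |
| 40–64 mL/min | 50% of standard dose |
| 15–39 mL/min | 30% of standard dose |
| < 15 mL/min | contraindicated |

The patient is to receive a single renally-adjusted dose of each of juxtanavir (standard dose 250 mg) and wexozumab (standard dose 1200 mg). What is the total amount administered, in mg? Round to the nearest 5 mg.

850 mg

SCr = 106 / 88.4 = 1.199 mg/dL
CrCl = (140 − 40) × 48 / (72 × 1.199) = 4800.0 / 86.33 ≈ 55.6 mL/min
CrCl ≈ 56 mL/min.
juxtanavir: ≥ 45 mL/min → 100% of 250 mg = 250 mg.
wexozumab: 40–64 mL/min → 50% of 1200 mg = 600 mg.
Total = 250 + 600 = 850 mg.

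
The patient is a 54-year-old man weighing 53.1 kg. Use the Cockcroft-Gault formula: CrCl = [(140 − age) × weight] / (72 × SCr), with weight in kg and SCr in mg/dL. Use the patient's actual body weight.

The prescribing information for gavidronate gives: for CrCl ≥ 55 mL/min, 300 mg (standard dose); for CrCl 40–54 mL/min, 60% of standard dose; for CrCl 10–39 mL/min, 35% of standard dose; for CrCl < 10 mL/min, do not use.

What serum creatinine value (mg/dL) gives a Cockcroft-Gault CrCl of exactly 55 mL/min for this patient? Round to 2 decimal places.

Standard dose requires CrCl ≥ 55 mL/min.
Set (140 − 54) × 53.1 / (72 × SCr) = 55
SCr = (140 − 54) × 53.1 / (72 × 55) = 1.153 mg/dL

1.15 mg/dL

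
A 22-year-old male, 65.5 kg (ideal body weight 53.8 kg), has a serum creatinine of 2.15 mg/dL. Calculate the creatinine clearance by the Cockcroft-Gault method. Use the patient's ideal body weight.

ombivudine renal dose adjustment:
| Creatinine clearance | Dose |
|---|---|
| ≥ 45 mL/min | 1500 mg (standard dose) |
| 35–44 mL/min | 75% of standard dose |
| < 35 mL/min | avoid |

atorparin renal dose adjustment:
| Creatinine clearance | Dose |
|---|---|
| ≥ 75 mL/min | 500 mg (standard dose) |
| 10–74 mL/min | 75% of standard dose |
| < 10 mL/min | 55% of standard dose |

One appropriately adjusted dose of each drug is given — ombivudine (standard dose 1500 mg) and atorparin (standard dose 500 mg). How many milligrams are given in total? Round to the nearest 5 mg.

1500 mg

CrCl = (140 − 22) × 53.8 / (72 × 2.15) = 6348.4 / 154.80 ≈ 41.0 mL/min
CrCl ≈ 41 mL/min.
ombivudine: 35–44 mL/min → 75% of 1500 mg = 1125 mg.
atorparin: 10–74 mL/min → 75% of 500 mg = 375 mg.
Total = 1125 + 375 = 1500 mg.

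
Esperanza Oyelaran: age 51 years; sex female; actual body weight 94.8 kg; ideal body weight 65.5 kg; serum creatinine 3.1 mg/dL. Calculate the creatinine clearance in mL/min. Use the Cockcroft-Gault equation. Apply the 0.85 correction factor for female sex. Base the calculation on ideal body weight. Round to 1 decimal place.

CrCl = (140 − 51) × 65.5 / (72 × 3.1) × 0.85 = 5829.5 / 223.20 × 0.85 ≈ 22.2 mL/min

22.2 mL/min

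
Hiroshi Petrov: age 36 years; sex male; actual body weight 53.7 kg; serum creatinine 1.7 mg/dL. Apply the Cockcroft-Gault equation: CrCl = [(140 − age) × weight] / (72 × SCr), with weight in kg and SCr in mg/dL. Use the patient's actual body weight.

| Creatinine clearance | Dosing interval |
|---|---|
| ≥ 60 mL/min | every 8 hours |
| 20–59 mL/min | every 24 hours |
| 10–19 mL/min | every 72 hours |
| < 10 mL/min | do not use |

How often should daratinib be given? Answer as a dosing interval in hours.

every 24 hours

CrCl = (140 − 36) × 53.7 / (72 × 1.7) = 5584.8 / 122.40 ≈ 45.6 mL/min
CrCl ≈ 46 mL/min → bracket 20–59 mL/min → every 24 hours.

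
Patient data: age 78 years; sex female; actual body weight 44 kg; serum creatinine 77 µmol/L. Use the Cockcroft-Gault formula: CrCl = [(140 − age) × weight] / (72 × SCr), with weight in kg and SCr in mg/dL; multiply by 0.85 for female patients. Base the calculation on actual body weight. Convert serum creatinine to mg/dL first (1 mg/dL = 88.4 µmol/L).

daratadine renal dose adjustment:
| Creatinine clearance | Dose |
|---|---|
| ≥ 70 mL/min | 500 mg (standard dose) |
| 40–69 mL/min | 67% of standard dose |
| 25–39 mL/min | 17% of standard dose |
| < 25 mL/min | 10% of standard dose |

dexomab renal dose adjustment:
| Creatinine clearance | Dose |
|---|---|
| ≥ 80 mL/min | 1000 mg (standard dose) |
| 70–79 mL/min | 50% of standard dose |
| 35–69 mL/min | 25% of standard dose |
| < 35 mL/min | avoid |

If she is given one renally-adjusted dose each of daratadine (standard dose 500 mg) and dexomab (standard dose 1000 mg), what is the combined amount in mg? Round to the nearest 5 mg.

SCr = 77 / 88.4 = 0.871 mg/dL
CrCl = (140 − 78) × 44 / (72 × 0.871) × 0.85 = 2728.0 / 62.71 × 0.85 ≈ 37.0 mL/min
CrCl ≈ 37 mL/min.
daratadine: 25–39 mL/min → 17% of 500 mg = 85 mg.
dexomab: 35–69 mL/min → 25% of 1000 mg = 250 mg.
Total = 85 + 250 = 335 mg.

335 mg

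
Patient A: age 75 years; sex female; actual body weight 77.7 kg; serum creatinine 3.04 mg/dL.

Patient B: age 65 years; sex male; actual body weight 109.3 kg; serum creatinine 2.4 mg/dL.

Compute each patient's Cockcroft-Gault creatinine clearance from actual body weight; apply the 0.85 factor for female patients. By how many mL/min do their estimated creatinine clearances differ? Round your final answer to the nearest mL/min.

28 mL/min

Patient A: CrCl = (140 − 75) × 77.7 / (72 × 3.04) × 0.85 = 5050.5 / 218.88 × 0.85 ≈ 19.6 mL/min
Patient B: CrCl = (140 − 65) × 109.3 / (72 × 2.4) = 8197.5 / 172.80 ≈ 47.4 mL/min
|19.6 − 47.4| = 27.8 mL/min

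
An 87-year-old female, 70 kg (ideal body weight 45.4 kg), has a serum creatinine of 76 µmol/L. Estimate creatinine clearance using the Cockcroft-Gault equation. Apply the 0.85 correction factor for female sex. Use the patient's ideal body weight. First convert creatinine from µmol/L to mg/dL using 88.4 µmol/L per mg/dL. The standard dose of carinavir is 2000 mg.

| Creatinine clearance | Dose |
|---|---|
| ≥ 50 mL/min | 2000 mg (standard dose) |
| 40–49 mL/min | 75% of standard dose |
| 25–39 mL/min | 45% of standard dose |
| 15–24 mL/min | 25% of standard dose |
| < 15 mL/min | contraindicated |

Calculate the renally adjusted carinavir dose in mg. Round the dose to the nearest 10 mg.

900 mg

SCr = 76 / 88.4 = 0.86 mg/dL
CrCl = (140 − 87) × 45.4 / (72 × 0.86) × 0.85 = 2406.2 / 61.92 × 0.85 ≈ 33.0 mL/min
CrCl ≈ 33 mL/min → bracket 25–39 mL/min.
45% of 2000 mg = 900 mg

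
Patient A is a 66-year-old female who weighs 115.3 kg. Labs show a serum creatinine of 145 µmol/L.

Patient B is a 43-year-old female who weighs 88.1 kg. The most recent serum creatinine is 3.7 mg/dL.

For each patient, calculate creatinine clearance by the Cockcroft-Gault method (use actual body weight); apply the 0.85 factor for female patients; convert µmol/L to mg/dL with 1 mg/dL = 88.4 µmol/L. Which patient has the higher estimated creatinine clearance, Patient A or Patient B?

Patient A: SCr = 145 / 88.4 = 1.64 mg/dL
Patient A: CrCl = (140 − 66) × 115.3 / (72 × 1.64) × 0.85 = 8532.2 / 118.08 × 0.85 ≈ 61.4 mL/min
Patient B: CrCl = (140 − 43) × 88.1 / (72 × 3.7) × 0.85 = 8545.7 / 266.40 × 0.85 ≈ 27.3 mL/min
61.4 vs 27.3 mL/min → Patient A is higher.

Patient A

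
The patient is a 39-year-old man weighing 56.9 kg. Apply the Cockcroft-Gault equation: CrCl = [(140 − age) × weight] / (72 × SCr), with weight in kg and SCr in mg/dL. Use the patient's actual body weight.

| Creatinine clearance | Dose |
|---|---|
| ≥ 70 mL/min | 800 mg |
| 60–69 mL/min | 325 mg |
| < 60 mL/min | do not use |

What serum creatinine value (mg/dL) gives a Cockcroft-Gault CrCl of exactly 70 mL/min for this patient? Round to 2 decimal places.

1.14 mg/dL

Standard dose requires CrCl ≥ 70 mL/min.
Set (140 − 39) × 56.9 / (72 × SCr) = 70
SCr = (140 − 39) × 56.9 / (72 × 70) = 1.140 mg/dL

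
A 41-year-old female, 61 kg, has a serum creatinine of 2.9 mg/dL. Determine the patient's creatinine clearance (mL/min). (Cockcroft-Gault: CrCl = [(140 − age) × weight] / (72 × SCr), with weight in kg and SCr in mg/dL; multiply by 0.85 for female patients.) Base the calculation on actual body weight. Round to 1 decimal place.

24.6 mL/min

CrCl = (140 − 41) × 61 / (72 × 2.9) × 0.85 = 6039.0 / 208.80 × 0.85 ≈ 24.6 mL/min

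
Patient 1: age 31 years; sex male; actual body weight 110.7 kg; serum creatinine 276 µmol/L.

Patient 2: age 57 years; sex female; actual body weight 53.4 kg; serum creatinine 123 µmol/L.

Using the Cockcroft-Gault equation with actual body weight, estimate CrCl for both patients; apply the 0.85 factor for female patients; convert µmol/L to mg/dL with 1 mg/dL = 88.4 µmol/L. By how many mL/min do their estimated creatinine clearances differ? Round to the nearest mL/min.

16 mL/min

Patient 1: SCr = 276 / 88.4 = 3.122 mg/dL
Patient 1: CrCl = (140 − 31) × 110.7 / (72 × 3.122) = 12066.3 / 224.78 ≈ 53.7 mL/min
Patient 2: SCr = 123 / 88.4 = 1.391 mg/dL
Patient 2: CrCl = (140 − 57) × 53.4 / (72 × 1.391) × 0.85 = 4432.2 / 100.15 × 0.85 ≈ 37.6 mL/min
|53.7 − 37.6| = 16.1 mL/min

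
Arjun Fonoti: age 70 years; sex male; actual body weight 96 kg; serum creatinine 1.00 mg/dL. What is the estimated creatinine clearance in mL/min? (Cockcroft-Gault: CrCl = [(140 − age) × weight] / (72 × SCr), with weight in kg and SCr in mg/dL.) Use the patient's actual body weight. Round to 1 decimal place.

93.3 mL/min

CrCl = (140 − 70) × 96 / (72 × 1) = 6720.0 / 72.00 ≈ 93.3 mL/min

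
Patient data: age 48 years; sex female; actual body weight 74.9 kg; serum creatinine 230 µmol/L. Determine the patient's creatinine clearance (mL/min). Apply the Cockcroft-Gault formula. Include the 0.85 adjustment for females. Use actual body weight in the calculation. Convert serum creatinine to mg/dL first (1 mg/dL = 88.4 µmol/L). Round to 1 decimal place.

SCr = 230 / 88.4 = 2.602 mg/dL
CrCl = (140 − 48) × 74.9 / (72 × 2.602) × 0.85 = 6890.8 / 187.34 × 0.85 ≈ 31.3 mL/min

31.3 mL/min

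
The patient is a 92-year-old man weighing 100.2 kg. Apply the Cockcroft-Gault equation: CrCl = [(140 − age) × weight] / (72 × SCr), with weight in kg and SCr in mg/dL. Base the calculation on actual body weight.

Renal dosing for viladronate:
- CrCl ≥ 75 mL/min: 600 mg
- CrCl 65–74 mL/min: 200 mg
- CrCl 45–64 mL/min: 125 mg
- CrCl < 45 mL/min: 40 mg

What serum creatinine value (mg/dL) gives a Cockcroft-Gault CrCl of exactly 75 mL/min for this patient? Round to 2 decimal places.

0.89 mg/dL

Standard dose requires CrCl ≥ 75 mL/min.
Set (140 − 92) × 100.2 / (72 × SCr) = 75
SCr = (140 − 92) × 100.2 / (72 × 75) = 0.891 mg/dL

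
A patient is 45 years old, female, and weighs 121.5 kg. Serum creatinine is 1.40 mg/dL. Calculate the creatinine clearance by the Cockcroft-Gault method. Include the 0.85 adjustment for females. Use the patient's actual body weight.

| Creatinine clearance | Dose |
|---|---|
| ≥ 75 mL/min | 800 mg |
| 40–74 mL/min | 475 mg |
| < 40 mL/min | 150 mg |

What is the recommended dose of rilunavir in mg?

800 mg

CrCl = (140 − 45) × 121.5 / (72 × 1.4) × 0.85 = 11542.5 / 100.80 × 0.85 ≈ 97.3 mL/min
CrCl ≈ 97 mL/min → bracket ≥ 75 mL/min.
Dose for this bracket: 800 mg.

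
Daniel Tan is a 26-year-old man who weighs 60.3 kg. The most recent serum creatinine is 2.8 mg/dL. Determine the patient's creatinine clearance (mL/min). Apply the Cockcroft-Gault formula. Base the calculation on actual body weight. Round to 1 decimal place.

34.1 mL/min

CrCl = (140 − 26) × 60.3 / (72 × 2.8) = 6874.2 / 201.60 ≈ 34.1 mL/min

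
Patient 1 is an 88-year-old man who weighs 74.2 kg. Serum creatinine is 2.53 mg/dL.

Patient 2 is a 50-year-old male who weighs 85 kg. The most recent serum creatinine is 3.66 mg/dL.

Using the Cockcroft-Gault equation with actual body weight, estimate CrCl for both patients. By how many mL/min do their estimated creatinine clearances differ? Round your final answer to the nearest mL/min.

Patient 1: CrCl = (140 − 88) × 74.2 / (72 × 2.53) = 3858.4 / 182.16 ≈ 21.2 mL/min
Patient 2: CrCl = (140 − 50) × 85 / (72 × 3.66) = 7650.0 / 263.52 ≈ 29.0 mL/min
|21.2 − 29.0| = 7.8 mL/min

8 mL/min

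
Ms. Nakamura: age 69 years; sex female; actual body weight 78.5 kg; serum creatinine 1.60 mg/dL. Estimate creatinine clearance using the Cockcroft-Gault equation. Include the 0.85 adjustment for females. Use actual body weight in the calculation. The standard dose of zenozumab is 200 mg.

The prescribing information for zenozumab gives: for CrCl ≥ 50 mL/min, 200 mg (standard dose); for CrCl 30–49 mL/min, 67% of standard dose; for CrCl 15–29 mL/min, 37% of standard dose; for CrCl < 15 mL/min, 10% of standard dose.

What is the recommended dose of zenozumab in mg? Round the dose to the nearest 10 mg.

CrCl = (140 − 69) × 78.5 / (72 × 1.6) × 0.85 = 5573.5 / 115.20 × 0.85 ≈ 41.1 mL/min
CrCl ≈ 41 mL/min → bracket 30–49 mL/min.
67% of 200 mg = 134 mg → 130 mg

130 mg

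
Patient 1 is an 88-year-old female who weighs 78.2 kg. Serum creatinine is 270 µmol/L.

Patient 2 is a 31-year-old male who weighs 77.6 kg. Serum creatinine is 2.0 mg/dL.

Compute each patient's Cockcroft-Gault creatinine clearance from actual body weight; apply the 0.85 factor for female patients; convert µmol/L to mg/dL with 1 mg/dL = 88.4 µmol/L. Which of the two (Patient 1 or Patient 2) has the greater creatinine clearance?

Patient 2

Patient 1: SCr = 270 / 88.4 = 3.054 mg/dL
Patient 1: CrCl = (140 − 88) × 78.2 / (72 × 3.054) × 0.85 = 4066.4 / 219.89 × 0.85 ≈ 15.7 mL/min
Patient 2: CrCl = (140 − 31) × 77.6 / (72 × 2) = 8458.4 / 144.00 ≈ 58.7 mL/min
15.7 vs 58.7 mL/min → Patient 2 is higher.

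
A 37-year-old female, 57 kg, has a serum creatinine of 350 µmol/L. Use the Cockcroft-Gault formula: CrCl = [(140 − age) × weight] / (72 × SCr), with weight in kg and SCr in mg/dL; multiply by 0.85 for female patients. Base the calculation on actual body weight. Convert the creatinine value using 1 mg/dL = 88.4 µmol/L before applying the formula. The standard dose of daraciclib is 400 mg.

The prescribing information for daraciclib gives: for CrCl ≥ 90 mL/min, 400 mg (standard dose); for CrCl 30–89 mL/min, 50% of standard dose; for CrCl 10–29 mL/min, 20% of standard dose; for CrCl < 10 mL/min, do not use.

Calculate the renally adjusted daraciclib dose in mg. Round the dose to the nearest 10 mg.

SCr = 350 / 88.4 = 3.959 mg/dL
CrCl = (140 − 37) × 57 / (72 × 3.959) × 0.85 = 5871.0 / 285.05 × 0.85 ≈ 17.5 mL/min
CrCl ≈ 18 mL/min → bracket 10–29 mL/min.
20% of 400 mg = 80 mg

80 mg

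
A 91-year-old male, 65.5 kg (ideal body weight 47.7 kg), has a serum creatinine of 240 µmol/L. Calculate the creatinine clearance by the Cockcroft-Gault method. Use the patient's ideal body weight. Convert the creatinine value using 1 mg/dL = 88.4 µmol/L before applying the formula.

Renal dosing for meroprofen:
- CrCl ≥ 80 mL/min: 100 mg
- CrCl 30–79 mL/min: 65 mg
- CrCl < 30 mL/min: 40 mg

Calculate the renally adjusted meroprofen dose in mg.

SCr = 240 / 88.4 = 2.715 mg/dL
CrCl = (140 − 91) × 47.7 / (72 × 2.715) = 2337.3 / 195.48 ≈ 12.0 mL/min
CrCl ≈ 12 mL/min → bracket < 30 mL/min.
Dose for this bracket: 40 mg.

40 mg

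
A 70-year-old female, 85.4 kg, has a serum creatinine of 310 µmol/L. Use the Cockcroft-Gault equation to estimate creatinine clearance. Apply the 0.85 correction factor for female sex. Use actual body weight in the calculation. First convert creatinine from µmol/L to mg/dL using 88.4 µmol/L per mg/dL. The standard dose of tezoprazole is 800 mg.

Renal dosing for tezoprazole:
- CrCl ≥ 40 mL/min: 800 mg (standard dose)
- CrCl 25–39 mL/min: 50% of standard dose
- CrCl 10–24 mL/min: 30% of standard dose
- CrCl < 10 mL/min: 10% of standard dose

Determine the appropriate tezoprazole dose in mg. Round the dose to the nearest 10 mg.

240 mg

SCr = 310 / 88.4 = 3.507 mg/dL
CrCl = (140 − 70) × 85.4 / (72 × 3.507) × 0.85 = 5978.0 / 252.50 × 0.85 ≈ 20.1 mL/min
CrCl ≈ 20 mL/min → bracket 10–24 mL/min.
30% of 800 mg = 240 mg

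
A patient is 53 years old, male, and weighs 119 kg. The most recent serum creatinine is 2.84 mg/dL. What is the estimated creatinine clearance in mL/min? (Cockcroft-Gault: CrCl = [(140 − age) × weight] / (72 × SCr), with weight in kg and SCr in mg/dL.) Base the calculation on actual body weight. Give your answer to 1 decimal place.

CrCl = (140 − 53) × 119 / (72 × 2.84) = 10353.0 / 204.48 ≈ 50.6 mL/min

50.6 mL/min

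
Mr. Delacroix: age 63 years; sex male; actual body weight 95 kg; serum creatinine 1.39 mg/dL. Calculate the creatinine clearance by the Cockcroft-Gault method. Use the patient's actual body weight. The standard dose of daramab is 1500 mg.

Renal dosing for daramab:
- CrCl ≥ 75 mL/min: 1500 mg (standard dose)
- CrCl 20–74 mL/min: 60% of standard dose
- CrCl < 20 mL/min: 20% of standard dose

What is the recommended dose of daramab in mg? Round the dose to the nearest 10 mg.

CrCl = (140 − 63) × 95 / (72 × 1.39) = 7315.0 / 100.08 ≈ 73.1 mL/min
CrCl ≈ 73 mL/min → bracket 20–74 mL/min.
60% of 1500 mg = 900 mg

900 mg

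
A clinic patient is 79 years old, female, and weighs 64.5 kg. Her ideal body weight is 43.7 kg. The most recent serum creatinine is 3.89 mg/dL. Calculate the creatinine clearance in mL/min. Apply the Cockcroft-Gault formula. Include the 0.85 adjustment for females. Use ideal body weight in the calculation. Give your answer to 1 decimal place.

8.1 mL/min

CrCl = (140 − 79) × 43.7 / (72 × 3.89) × 0.85 = 2665.7 / 280.08 × 0.85 ≈ 8.1 mL/min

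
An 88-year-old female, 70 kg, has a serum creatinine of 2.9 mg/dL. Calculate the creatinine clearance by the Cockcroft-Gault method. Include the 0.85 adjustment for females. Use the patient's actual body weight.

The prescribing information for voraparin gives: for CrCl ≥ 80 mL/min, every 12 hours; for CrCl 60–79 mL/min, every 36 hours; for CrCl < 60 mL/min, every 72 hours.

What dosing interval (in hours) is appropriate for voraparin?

CrCl = (140 − 88) × 70 / (72 × 2.9) × 0.85 = 3640.0 / 208.80 × 0.85 ≈ 14.8 mL/min
CrCl ≈ 15 mL/min → bracket < 60 mL/min → every 72 hours.

every 72 hours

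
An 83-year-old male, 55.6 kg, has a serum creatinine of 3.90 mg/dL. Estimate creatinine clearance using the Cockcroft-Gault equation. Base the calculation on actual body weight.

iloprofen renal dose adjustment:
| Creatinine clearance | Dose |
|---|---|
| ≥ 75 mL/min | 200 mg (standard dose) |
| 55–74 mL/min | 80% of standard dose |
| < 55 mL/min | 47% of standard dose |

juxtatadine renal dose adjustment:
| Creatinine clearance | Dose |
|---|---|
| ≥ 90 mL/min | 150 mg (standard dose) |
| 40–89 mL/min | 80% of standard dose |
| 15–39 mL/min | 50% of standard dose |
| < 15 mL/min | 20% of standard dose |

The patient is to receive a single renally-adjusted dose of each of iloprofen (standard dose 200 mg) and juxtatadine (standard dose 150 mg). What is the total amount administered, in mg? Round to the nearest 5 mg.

125 mg

CrCl = (140 − 83) × 55.6 / (72 × 3.9) = 3169.2 / 280.80 ≈ 11.3 mL/min
CrCl ≈ 11 mL/min.
iloprofen: < 55 mL/min → 47% of 200 mg = 94 mg.
juxtatadine: < 15 mL/min → 20% of 150 mg = 30 mg.
Total = 94 + 30 = 124 mg.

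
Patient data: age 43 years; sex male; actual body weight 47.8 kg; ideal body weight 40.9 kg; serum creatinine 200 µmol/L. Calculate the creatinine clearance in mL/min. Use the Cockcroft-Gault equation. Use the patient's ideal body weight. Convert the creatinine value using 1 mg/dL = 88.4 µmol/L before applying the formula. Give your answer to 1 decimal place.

SCr = 200 / 88.4 = 2.262 mg/dL
CrCl = (140 − 43) × 40.9 / (72 × 2.262) = 3967.3 / 162.86 ≈ 24.4 mL/min

24.4 mL/min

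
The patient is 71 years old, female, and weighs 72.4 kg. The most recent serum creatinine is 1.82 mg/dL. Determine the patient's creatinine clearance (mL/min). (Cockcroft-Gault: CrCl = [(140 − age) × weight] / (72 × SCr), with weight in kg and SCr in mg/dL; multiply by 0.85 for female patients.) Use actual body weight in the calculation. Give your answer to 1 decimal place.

CrCl = (140 − 71) × 72.4 / (72 × 1.82) × 0.85 = 4995.6 / 131.04 × 0.85 ≈ 32.4 mL/min

32.4 mL/min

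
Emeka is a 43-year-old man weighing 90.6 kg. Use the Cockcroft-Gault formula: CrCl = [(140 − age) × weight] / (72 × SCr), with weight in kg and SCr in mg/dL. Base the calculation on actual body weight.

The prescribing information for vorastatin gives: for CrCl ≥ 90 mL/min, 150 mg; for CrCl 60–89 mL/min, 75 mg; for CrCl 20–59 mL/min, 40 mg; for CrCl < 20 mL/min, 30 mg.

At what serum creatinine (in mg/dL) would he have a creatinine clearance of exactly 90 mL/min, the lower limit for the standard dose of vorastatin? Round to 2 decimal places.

1.36 mg/dL

Standard dose requires CrCl ≥ 90 mL/min.
Set (140 − 43) × 90.6 / (72 × SCr) = 90
SCr = (140 − 43) × 90.6 / (72 × 90) = 1.356 mg/dL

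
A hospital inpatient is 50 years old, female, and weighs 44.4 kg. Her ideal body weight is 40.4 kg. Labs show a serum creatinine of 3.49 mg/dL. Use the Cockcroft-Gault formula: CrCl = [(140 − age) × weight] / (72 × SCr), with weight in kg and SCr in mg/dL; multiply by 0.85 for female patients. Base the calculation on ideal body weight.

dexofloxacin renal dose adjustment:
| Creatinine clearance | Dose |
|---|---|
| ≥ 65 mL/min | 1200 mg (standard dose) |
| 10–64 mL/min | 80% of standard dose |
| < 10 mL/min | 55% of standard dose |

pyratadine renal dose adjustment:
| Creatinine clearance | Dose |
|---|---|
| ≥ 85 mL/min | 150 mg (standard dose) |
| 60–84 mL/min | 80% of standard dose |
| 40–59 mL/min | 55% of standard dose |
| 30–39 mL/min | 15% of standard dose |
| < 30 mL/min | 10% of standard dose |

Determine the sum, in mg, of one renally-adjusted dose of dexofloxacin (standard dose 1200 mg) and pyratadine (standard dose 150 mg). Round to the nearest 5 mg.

975 mg

CrCl = (140 − 50) × 40.4 / (72 × 3.49) × 0.85 = 3636.0 / 251.28 × 0.85 ≈ 12.3 mL/min
CrCl ≈ 12 mL/min.
dexofloxacin: 10–64 mL/min → 80% of 1200 mg = 960 mg.
pyratadine: < 30 mL/min → 10% of 150 mg = 15 mg.
Total = 960 + 15 = 975 mg.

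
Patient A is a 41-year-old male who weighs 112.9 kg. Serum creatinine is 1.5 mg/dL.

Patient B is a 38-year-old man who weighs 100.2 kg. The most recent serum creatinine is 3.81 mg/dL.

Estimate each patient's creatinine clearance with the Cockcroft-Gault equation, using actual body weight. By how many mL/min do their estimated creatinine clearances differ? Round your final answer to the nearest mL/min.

Patient A: CrCl = (140 − 41) × 112.9 / (72 × 1.5) = 11177.1 / 108.00 ≈ 103.5 mL/min
Patient B: CrCl = (140 − 38) × 100.2 / (72 × 3.81) = 10220.4 / 274.32 ≈ 37.3 mL/min
|103.5 − 37.3| = 66.2 mL/min

66 mL/min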